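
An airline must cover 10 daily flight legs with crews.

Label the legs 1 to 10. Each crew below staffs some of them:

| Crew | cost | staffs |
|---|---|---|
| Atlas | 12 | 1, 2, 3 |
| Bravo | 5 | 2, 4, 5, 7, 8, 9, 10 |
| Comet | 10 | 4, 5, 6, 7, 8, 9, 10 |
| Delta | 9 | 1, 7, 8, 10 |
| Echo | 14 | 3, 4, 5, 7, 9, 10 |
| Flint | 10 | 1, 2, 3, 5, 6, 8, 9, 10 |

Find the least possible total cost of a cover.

Bravo, Flint together cover every leg (Bravo ∪ Flint = {1, 2, 3, 4, 5, 6, 7, 8, 9, 10}); total cost 5 + 10 = 15.
No covering selection has total cost below 15.

15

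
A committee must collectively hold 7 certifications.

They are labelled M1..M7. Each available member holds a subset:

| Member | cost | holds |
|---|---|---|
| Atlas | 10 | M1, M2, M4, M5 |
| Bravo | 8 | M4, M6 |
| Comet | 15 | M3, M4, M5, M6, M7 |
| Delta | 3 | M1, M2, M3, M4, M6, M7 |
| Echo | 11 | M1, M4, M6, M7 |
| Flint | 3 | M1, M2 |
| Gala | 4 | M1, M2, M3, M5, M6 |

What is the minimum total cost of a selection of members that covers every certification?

Delta, Gala together cover every certification (Delta ∪ Gala = {M1, M2, M3, M4, M5, M6, M7}); total cost 3 + 4 = 7.
No covering selection has total cost below 7.

7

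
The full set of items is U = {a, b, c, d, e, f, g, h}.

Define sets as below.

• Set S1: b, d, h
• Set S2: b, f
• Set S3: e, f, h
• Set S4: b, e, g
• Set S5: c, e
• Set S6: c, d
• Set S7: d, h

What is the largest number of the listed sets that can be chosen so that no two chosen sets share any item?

S2, S5, S7 are pairwise disjoint (S2={b,f}; S5={c,e}; S7={d,h}).
Every remaining set overlaps one of these, and no 4 of the listed sets are pairwise disjoint, so 3 is the maximum.

3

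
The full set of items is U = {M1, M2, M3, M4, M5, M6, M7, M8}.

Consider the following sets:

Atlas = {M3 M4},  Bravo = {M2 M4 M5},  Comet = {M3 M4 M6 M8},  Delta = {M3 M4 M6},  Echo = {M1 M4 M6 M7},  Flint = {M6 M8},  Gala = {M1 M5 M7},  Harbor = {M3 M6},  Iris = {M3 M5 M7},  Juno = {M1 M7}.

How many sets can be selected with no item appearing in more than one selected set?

Atlas, Flint, Juno are pairwise disjoint (Atlas={M3,M4}; Flint={M6,M8}; Juno={M1,M7}).
Every remaining set overlaps one of these, and no 4 of the listed sets are pairwise disjoint, so 3 is the maximum.

3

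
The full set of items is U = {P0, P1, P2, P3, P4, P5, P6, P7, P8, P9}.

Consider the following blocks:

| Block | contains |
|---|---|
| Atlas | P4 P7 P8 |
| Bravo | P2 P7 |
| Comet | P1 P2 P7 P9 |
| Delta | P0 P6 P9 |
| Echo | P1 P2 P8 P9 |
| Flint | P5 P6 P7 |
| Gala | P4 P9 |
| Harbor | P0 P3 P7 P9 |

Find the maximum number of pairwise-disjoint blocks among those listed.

2

Bravo, Gala are pairwise disjoint (Bravo={P2,P7}; Gala={P4,P9}).
Every remaining block overlaps one of these, and no 3 of the listed blocks are pairwise disjoint, so 2 is the maximum.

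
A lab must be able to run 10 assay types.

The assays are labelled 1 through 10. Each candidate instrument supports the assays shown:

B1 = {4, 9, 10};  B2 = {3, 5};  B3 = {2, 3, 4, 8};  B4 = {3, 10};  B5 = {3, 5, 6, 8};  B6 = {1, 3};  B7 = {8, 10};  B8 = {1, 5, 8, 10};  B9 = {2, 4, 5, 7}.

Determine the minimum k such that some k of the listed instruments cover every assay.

B1 and B5 and B8 and B9 together: B1 ∪ B5 ∪ B8 ∪ B9 = {1, 2, 3, 4, 5, 6, 7, 8, 9, 10} — every assay is covered.
No 3 of the 9 instruments cover everything (all 84 combinations miss at least one assay), so 4 is optimal.

4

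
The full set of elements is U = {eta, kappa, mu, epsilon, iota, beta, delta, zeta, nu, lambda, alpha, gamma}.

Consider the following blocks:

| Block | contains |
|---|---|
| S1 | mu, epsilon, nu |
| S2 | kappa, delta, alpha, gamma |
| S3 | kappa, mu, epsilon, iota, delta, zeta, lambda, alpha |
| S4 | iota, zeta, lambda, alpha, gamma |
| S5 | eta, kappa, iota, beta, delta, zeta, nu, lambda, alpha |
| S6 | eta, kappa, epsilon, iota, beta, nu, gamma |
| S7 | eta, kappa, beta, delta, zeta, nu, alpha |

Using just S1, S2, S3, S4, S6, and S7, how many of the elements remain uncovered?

Union of S1, S2, S3, S4, S6, S7 = {eta, kappa, mu, epsilon, iota, beta, delta, zeta, nu, lambda, alpha, gamma} — that's every element, so 0 are uncovered.

0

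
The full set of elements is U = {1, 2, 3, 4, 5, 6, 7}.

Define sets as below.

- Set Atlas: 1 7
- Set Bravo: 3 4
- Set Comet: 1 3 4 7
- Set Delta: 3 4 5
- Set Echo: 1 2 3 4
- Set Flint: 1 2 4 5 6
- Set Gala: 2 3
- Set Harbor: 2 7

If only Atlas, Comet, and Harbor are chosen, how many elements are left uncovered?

Union of Atlas, Comet, Harbor = {1, 2, 3, 4, 7}.
Not covered: 5, 6 — 2 elements.

2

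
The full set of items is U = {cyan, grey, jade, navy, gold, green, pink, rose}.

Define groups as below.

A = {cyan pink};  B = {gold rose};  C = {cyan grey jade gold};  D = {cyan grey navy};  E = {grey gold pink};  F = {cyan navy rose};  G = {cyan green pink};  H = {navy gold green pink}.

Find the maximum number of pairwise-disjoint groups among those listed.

2

B, D are pairwise disjoint (B={gold,rose}; D={cyan,grey,navy}).
Every remaining group overlaps one of these, and no 3 of the listed groups are pairwise disjoint, so 2 is the maximum.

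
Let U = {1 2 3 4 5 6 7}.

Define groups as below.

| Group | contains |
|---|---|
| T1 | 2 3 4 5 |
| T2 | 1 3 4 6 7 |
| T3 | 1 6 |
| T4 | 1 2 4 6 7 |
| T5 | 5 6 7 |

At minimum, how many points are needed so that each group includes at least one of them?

The 2 points {4, 6} hit every group.
The groups T1, T3 are pairwise disjoint, so any hitting set needs a separate point for each — at least 2. Hence 2 is optimal.

2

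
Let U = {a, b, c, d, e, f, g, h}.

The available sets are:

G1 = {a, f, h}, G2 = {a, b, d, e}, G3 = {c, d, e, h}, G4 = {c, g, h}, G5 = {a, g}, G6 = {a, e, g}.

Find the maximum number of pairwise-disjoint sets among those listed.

2

G3, G5 are pairwise disjoint (G3={c,d,e,h}; G5={a,g}).
Every remaining set overlaps one of these, and no 3 of the listed sets are pairwise disjoint, so 2 is the maximum.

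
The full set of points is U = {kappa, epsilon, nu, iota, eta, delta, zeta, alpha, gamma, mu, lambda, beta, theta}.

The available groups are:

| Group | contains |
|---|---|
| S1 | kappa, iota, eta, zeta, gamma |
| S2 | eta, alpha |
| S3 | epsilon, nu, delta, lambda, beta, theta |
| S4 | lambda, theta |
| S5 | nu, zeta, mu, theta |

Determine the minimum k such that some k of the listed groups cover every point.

4

S1 and S2 and S3 and S5 together: S1 ∪ S2 ∪ S3 ∪ S5 = {kappa, epsilon, nu, iota, eta, delta, zeta, alpha, gamma, mu, lambda, beta, theta} — every point is covered.
Only S5 contains mu, so S5 is forced; the remaining 9 points need at least 3 more groups (each remaining group adds at most 4) — so at least 4 groups are needed, and 4 is optimal.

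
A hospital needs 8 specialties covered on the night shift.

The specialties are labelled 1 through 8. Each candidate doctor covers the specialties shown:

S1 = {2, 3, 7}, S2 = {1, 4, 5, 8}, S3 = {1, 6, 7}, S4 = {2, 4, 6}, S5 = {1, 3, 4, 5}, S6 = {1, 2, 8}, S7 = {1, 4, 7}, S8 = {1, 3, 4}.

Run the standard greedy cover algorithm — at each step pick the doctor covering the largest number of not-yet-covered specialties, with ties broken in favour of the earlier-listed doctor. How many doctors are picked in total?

Greedy: pick S2 (covers 4 new) → pick S1 (covers 3 new) → pick S3 (covers 1 new). Total picks: 3.

3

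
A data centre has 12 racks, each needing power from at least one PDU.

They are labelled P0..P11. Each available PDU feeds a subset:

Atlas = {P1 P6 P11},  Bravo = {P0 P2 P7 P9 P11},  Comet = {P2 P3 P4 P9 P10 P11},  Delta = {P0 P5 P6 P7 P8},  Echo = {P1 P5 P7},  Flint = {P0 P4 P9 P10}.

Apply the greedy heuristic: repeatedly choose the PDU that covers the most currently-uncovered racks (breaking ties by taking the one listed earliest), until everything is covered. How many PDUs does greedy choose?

3

Greedy: pick Comet (covers 6 new) → pick Delta (covers 5 new) → pick Atlas (covers 1 new). Total picks: 3.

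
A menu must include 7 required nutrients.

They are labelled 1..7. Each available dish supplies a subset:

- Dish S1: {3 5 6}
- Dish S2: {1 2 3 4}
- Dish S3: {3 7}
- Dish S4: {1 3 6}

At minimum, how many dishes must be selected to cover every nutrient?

Take {S1, S2, S3}. Their union is {1, 2, 3, 4, 5, 6, 7}, which is all 7 nutrients.
Only S2 contains 2, so S2 is forced; the remaining 3 nutrients need at least 2 more dishes (each remaining dish adds at most 2) — so at least 3 dishes are needed, and 3 is optimal.

3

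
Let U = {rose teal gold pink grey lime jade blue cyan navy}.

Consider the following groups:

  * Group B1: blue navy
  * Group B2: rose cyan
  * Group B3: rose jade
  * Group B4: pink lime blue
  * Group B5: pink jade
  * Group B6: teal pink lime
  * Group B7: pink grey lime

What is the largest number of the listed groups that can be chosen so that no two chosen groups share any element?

3

B1, B2, B6 are pairwise disjoint (B1={blue,navy}; B2={rose,cyan}; B6={teal,pink,lime}).
Every remaining group overlaps one of these, and no 4 of the listed groups are pairwise disjoint, so 3 is the maximum.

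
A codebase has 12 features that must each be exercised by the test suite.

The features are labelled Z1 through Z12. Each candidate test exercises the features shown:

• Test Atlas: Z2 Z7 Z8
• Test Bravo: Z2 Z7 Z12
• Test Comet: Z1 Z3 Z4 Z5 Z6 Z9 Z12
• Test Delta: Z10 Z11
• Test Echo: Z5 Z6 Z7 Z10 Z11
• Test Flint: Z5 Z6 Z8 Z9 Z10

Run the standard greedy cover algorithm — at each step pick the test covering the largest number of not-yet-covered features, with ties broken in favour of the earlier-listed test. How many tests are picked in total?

Greedy: pick Comet (covers 7 new) → pick Atlas (covers 3 new) → pick Delta (covers 2 new). Total picks: 3.

3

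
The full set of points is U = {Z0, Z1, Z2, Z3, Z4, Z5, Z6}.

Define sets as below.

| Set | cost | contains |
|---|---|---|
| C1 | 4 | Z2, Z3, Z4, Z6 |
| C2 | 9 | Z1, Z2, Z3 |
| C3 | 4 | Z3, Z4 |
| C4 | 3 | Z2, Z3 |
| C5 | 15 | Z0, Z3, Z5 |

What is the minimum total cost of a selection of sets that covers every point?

C1, C2, C5 together cover every point (C1 ∪ C2 ∪ C5 = {Z0, Z1, Z2, Z3, Z4, Z5, Z6}); total cost 4 + 9 + 15 = 28.
No covering selection has total cost below 28.

28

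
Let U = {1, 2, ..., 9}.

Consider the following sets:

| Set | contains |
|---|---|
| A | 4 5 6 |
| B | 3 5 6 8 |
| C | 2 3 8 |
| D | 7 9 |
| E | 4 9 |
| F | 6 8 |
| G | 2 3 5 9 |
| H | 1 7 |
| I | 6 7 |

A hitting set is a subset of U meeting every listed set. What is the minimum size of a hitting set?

T = {1, 2, 6, 9} meets every set (each contains at least one member of T), and |T| = 4.
No choice of 3 elements meets every set, so 4 is the minimum.

4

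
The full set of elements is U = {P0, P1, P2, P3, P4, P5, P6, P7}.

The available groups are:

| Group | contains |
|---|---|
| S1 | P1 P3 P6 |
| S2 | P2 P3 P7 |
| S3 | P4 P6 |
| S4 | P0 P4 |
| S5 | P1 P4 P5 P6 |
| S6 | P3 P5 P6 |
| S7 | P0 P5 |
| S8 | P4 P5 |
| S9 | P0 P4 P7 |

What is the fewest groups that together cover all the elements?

3

S2, S4, and S5 cover everything between them: the union {P0, P1, P2, P3, P4, P5, P6, P7} is all of U.
Only S2 contains P2, so S2 is forced; the remaining 5 elements need at least 2 more groups (each remaining group adds at most 4) — so at least 3 groups are needed, and 3 is optimal.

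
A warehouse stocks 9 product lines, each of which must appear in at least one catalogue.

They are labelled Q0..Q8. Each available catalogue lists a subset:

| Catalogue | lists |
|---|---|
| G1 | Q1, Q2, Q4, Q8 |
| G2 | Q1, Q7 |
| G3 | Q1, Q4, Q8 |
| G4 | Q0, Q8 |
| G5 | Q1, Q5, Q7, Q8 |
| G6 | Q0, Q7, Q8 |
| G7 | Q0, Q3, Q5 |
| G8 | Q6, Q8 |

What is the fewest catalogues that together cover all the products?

4

Take {G1, G5, G7, G8}. Their union is {Q0, Q1, Q2, Q3, Q4, Q5, Q6, Q7, Q8}, which is all 9 products.
Only G8 contains Q6, so G8 is forced; the remaining 7 products need at least 3 more catalogues (each remaining catalogue adds at most 3) — so at least 4 catalogues are needed, and 4 is optimal.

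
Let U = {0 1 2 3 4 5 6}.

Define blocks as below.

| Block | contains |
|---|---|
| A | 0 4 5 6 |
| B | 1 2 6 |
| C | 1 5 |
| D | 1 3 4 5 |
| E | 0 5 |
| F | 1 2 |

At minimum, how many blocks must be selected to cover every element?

3

B, D, and E cover everything between them: the union {0, 1, 2, 3, 4, 5, 6} is all of U.
Only D contains 3, so D is forced; the remaining 3 elements need at least 2 more blocks (each remaining block adds at most 2) — so at least 3 blocks are needed, and 3 is optimal.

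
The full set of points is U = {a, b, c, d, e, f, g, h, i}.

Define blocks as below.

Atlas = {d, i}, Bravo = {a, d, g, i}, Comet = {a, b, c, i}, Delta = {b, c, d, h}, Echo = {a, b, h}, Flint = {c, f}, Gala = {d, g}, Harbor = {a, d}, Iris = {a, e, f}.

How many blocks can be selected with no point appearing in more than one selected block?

Echo, Flint, Gala are pairwise disjoint (Echo={a,b,h}; Flint={c,f}; Gala={d,g}).
Every remaining block overlaps one of these, and no 4 of the listed blocks are pairwise disjoint, so 3 is the maximum.

3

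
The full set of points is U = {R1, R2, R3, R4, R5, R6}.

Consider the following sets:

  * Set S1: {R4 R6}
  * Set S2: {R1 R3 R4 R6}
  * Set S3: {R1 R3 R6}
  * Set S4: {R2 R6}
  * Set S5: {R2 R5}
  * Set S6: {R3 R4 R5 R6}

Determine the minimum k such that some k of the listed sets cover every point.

Take {S2, S5}. Their union is {R1, R2, R3, R4, R5, R6}, which is all 6 points.
No single set has all 6 points (the largest, S2, has 4), so 2 is optimal.

2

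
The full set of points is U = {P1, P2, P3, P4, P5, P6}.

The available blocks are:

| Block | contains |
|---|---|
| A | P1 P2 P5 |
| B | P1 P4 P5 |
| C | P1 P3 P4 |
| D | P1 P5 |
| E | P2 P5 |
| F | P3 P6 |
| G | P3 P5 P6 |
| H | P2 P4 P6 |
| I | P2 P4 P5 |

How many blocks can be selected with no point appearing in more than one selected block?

2

D, F are pairwise disjoint (D={P1,P5}; F={P3,P6}).
Every remaining block overlaps one of these, and no 3 of the listed blocks are pairwise disjoint, so 2 is the maximum.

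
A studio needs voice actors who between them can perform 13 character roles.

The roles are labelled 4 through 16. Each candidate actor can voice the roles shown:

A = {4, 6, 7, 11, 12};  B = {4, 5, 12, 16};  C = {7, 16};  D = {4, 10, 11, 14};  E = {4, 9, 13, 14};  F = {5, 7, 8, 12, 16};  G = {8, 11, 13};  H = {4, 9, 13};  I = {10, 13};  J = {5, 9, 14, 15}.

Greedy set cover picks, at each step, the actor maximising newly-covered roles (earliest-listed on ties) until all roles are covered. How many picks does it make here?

4

Greedy: pick A (covers 5 new) → pick J (covers 4 new) → pick F (covers 2 new) → pick I (covers 2 new). Total picks: 4.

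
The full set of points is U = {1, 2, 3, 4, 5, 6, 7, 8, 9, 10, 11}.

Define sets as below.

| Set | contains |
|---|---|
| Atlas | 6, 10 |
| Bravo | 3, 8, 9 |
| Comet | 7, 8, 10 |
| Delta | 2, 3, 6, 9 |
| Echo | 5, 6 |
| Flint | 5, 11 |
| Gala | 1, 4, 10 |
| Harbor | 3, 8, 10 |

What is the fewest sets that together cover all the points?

Comet, Delta, Flint, and Gala cover everything between them: the union {1, 2, 3, 4, 5, 6, 7, 8, 9, 10, 11} is all of U.
Only Delta contains 2, so Delta is forced; the remaining 7 points need at least 3 more sets (each remaining set adds at most 3) — so at least 4 sets are needed, and 4 is optimal.

4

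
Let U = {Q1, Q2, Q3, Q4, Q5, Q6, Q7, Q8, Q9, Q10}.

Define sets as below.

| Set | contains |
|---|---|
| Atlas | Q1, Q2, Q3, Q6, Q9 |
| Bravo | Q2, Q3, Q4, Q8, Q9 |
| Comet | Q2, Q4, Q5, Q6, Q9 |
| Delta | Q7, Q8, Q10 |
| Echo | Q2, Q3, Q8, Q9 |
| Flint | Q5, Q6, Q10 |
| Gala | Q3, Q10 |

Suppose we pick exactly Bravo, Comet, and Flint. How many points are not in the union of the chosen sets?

Union of Bravo, Comet, Flint = {Q2, Q3, Q4, Q5, Q6, Q8, Q9, Q10}.
Not covered: Q1, Q7 — 2 points.

2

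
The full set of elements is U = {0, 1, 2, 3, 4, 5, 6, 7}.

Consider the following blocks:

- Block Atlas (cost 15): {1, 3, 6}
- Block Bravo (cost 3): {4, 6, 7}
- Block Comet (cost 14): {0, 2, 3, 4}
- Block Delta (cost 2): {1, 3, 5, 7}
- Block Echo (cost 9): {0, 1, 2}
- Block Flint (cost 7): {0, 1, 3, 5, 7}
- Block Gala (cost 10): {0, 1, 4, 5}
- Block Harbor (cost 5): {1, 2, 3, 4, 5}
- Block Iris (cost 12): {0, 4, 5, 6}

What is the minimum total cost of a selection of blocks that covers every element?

14

Bravo, Delta, Echo together cover every element (Bravo ∪ Delta ∪ Echo = {0, 1, 2, 3, 4, 5, 6, 7}); total cost 3 + 2 + 9 = 14.
No covering selection has total cost below 14.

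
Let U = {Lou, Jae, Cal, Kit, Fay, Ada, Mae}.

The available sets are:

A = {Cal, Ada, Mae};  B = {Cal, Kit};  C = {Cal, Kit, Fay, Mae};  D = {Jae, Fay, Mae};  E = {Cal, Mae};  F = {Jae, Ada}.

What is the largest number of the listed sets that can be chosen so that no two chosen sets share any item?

E, F are pairwise disjoint (E={Cal,Mae}; F={Jae,Ada}).
Every remaining set overlaps one of these, and no 3 of the listed sets are pairwise disjoint, so 2 is the maximum.

2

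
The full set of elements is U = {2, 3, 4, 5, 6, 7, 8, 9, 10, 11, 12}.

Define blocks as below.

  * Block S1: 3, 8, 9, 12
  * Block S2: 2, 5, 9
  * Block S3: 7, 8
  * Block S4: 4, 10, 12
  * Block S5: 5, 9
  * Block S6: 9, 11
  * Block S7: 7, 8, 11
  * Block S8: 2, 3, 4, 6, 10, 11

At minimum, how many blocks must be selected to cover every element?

4

Take {S1, S5, S7, S8}. Their union is {2, 3, 4, 5, 6, 7, 8, 9, 10, 11, 12}, which is all 11 elements.
No 3 of the 8 blocks cover everything (all 56 combinations miss at least one element), so 4 is optimal.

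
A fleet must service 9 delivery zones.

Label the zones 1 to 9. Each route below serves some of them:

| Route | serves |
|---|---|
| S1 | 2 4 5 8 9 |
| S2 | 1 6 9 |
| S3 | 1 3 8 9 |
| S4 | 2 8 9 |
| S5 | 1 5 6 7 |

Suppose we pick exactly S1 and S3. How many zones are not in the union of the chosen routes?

2

Union of S1, S3 = {1, 2, 3, 4, 5, 8, 9}.
Not covered: 6, 7 — 2 zones.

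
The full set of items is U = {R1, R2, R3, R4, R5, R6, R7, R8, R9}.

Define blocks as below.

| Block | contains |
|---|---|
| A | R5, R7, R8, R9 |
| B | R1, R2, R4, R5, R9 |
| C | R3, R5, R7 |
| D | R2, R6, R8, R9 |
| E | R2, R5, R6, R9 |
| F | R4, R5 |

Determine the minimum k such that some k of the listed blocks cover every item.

Take {B, C, D}. Their union is {R1, R2, R3, R4, R5, R6, R7, R8, R9}, which is all 9 items.
Only B contains R1, so B is forced; the remaining 4 items need at least 2 more blocks (each remaining block adds at most 2) — so at least 3 blocks are needed, and 3 is optimal.

3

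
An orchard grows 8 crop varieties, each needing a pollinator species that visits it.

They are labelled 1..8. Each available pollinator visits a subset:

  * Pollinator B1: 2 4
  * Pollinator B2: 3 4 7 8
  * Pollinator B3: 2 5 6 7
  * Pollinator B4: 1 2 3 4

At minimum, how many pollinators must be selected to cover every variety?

3

Take {B2, B3, B4}. Their union is {1, 2, 3, 4, 5, 6, 7, 8}, which is all 8 varieties.
Only B4 contains 1, so B4 is forced; the remaining 4 varieties need at least 2 more pollinators (each remaining pollinator adds at most 3) — so at least 3 pollinators are needed, and 3 is optimal.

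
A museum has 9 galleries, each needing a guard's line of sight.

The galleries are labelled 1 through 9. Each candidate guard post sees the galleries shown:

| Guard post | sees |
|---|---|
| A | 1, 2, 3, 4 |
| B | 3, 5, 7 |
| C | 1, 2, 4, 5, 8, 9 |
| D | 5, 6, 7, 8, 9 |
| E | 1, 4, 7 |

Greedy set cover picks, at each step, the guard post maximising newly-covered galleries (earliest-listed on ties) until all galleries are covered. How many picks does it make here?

3

Greedy: pick C (covers 6 new) → pick B (covers 2 new) → pick D (covers 1 new). Total picks: 3.
(The true minimum cover uses only 2 guard posts, so greedy is not optimal here.)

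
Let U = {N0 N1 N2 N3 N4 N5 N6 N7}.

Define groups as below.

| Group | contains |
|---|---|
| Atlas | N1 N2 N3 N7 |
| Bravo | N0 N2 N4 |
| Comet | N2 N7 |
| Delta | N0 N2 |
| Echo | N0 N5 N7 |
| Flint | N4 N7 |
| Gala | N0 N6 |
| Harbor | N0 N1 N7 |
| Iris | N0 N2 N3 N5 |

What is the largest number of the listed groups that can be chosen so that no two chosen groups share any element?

2

Atlas, Gala are pairwise disjoint (Atlas={N1,N2,N3,N7}; Gala={N0,N6}).
Every remaining group overlaps one of these, and no 3 of the listed groups are pairwise disjoint, so 2 is the maximum.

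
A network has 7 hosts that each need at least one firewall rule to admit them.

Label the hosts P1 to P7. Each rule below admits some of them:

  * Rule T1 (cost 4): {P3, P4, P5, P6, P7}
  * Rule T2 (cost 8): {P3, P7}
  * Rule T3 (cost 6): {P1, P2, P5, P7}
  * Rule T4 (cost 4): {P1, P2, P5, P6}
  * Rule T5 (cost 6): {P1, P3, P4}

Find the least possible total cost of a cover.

T1, T4 together cover every host (T1 ∪ T4 = {P1, P2, P3, P4, P5, P6, P7}); total cost 4 + 4 = 8.
No covering selection has total cost below 8.

8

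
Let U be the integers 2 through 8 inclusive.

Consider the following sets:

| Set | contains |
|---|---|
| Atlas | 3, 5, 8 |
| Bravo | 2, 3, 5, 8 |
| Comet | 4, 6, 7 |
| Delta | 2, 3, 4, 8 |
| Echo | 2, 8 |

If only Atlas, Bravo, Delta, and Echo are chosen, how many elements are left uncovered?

Union of Atlas, Bravo, Delta, Echo = {2, 3, 4, 5, 8}.
Not covered: 6, 7 — 2 elements.

2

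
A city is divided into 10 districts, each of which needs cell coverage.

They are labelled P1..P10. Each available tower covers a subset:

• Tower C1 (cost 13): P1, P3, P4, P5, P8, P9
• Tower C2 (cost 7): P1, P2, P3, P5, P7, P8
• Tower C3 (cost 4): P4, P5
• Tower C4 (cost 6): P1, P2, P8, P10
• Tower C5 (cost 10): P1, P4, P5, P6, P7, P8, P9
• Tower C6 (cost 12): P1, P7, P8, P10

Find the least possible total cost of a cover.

C2, C4, C5 together cover every district (C2 ∪ C4 ∪ C5 = {P1, P2, P3, P4, P5, P6, P7, P8, P9, P10}); total cost 7 + 6 + 10 = 23.
No covering selection has total cost below 23.

23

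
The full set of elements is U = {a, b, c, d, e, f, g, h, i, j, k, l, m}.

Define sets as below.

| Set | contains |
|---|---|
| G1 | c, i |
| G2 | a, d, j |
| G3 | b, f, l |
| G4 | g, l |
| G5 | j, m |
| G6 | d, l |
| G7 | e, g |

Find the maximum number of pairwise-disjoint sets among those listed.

G1, G2, G3, G7 are pairwise disjoint (G1={c,i}; G2={a,d,j}; G3={b,f,l}; G7={e,g}).
Every remaining set overlaps one of these, and no 5 of the listed sets are pairwise disjoint, so 4 is the maximum.

4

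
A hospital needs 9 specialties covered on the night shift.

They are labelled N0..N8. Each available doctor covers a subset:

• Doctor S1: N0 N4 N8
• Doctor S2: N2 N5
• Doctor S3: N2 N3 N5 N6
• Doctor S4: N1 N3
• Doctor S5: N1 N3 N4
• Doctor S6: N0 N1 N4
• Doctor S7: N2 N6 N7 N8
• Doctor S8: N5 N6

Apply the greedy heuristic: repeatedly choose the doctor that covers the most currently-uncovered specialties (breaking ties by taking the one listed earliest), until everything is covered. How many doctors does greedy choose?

4

Greedy: pick S3 (covers 4 new) → pick S1 (covers 3 new) → pick S4 (covers 1 new) → pick S7 (covers 1 new). Total picks: 4.
(The true minimum cover uses only 3 doctors, so greedy is not optimal here.)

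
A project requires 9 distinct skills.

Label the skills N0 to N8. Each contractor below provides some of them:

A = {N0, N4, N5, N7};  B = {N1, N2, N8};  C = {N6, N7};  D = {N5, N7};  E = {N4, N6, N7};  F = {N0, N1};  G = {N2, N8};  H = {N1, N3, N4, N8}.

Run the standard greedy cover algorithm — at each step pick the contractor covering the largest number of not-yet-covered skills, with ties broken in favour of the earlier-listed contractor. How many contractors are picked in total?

4

Greedy: pick A (covers 4 new) → pick B (covers 3 new) → pick C (covers 1 new) → pick H (covers 1 new). Total picks: 4.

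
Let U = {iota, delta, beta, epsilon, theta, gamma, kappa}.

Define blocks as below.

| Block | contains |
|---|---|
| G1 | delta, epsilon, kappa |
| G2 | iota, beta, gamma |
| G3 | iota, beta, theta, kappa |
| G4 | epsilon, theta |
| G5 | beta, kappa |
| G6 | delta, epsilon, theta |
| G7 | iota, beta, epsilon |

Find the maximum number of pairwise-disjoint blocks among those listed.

2

G4, G5 are pairwise disjoint (G4={epsilon,theta}; G5={beta,kappa}).
Every remaining block overlaps one of these, and no 3 of the listed blocks are pairwise disjoint, so 2 is the maximum.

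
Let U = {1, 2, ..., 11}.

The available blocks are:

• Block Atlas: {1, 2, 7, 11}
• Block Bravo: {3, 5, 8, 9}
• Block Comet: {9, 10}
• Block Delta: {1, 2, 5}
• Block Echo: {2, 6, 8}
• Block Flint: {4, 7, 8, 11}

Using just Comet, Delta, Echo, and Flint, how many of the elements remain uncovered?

1

Union of Comet, Delta, Echo, Flint = {1, 2, 4, 5, 6, 7, 8, 9, 10, 11}.
Not covered: 3 — 1 element.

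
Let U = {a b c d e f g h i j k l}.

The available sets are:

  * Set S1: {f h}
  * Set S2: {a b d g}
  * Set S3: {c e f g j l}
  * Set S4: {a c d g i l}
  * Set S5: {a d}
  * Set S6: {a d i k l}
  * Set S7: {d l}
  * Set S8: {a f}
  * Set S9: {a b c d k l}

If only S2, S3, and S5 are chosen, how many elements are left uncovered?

Union of S2, S3, S5 = {a, b, c, d, e, f, g, j, l}.
Not covered: h, i, k — 3 elements.

3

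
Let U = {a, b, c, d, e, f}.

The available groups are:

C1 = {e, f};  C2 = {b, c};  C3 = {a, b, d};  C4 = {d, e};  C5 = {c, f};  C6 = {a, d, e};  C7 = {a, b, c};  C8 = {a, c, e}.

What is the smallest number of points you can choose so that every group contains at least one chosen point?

The 3 points {b, c, e} hit every group.
No choice of 2 points meets every group, so 3 is the minimum.

3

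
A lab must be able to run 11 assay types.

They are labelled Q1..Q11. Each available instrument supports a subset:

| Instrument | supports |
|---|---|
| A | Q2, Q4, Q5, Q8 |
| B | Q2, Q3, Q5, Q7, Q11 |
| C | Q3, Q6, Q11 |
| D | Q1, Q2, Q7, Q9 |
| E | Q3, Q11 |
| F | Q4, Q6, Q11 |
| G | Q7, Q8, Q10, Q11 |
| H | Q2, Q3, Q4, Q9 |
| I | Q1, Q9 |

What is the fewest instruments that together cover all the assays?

A and C and D and G together: A ∪ C ∪ D ∪ G = {Q1, Q2, Q3, Q4, Q5, Q6, Q7, Q8, Q9, Q10, Q11} — every assay is covered.
No 3 of the 9 instruments cover everything (all 84 combinations miss at least one assay), so 4 is optimal.

4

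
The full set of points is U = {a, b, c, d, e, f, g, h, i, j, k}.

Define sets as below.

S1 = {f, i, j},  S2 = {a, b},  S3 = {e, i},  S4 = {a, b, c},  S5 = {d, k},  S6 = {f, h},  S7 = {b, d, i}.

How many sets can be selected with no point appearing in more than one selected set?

S3, S4, S5, S6 are pairwise disjoint (S3={e,i}; S4={a,b,c}; S5={d,k}; S6={f,h}).
Every remaining set overlaps one of these, and no 5 of the listed sets are pairwise disjoint, so 4 is the maximum.

4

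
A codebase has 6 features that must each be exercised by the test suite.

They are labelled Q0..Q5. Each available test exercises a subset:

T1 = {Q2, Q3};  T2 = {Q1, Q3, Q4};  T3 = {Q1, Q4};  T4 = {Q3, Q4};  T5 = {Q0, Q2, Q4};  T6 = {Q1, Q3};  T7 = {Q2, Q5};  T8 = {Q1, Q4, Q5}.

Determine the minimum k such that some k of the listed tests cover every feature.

Take {T2, T5, T7}. Their union is {Q0, Q1, Q2, Q3, Q4, Q5}, which is all 6 features.
Only T5 contains Q0, so T5 is forced; the remaining 3 features need at least 2 more tests (each remaining test adds at most 2) — so at least 3 tests are needed, and 3 is optimal.

3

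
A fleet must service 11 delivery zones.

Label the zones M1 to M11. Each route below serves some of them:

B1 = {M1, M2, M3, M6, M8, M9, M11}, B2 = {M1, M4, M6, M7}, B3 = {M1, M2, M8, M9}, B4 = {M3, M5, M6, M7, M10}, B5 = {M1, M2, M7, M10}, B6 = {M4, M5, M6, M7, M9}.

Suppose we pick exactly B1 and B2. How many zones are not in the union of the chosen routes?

Union of B1, B2 = {M1, M2, M3, M4, M6, M7, M8, M9, M11}.
Not covered: M5, M10 — 2 zones.

2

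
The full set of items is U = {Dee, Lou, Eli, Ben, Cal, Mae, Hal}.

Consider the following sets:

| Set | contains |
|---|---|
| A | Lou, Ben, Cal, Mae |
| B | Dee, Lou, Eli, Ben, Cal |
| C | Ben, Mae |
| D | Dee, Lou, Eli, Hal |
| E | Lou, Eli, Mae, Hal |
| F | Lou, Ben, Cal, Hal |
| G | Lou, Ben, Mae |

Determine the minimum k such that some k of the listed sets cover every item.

2

B and E cover everything between them: the union {Dee, Lou, Eli, Ben, Cal, Mae, Hal} is all of U.
No single set has all 7 items (the largest, B, has 5), so 2 is optimal.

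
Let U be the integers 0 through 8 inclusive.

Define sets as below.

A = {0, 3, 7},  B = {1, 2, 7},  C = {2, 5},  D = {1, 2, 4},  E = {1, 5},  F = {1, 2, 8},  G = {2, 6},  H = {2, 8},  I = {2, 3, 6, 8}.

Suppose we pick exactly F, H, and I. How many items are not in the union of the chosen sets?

4

Union of F, H, I = {1, 2, 3, 6, 8}.
Not covered: 0, 4, 5, 7 — 4 items.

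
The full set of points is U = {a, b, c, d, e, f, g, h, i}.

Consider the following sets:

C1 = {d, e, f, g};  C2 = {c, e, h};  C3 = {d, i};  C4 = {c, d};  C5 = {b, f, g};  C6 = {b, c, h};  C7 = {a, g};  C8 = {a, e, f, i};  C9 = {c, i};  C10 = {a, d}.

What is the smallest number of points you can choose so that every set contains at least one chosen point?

The 4 points {a, c, g, i} hit every set.
No choice of 3 points meets every set, so 4 is the minimum.

4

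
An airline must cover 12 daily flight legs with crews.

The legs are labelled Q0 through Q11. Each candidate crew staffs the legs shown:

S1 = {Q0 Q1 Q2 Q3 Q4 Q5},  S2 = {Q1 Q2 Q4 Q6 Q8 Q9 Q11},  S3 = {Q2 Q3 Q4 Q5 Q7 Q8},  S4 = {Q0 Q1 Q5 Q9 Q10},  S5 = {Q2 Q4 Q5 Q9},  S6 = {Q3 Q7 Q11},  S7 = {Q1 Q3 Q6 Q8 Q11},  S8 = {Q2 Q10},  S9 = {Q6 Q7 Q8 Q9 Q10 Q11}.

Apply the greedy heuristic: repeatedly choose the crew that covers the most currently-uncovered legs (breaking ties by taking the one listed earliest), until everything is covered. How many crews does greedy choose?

Greedy: pick S2 (covers 7 new) → pick S1 (covers 3 new) → pick S9 (covers 2 new). Total picks: 3.
(The true minimum cover uses only 2 crews, so greedy is not optimal here.)

3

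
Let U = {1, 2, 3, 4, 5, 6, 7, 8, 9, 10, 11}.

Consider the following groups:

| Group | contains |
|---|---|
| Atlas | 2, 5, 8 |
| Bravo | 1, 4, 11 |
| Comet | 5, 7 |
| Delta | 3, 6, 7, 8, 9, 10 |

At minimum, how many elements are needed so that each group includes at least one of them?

The 3 elements {4, 7, 8} hit every group.
No choice of 2 elements meets every group, so 3 is the minimum.

3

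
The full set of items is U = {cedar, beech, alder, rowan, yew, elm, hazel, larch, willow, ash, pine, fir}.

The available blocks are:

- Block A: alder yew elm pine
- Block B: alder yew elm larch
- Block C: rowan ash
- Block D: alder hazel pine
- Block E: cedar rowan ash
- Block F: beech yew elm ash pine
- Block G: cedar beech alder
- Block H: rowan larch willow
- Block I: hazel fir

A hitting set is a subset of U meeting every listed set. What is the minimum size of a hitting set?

T = {beech, alder, rowan, fir} meets every block (each contains at least one member of T), and |T| = 4.
No choice of 3 items meets every block, so 4 is the minimum.

4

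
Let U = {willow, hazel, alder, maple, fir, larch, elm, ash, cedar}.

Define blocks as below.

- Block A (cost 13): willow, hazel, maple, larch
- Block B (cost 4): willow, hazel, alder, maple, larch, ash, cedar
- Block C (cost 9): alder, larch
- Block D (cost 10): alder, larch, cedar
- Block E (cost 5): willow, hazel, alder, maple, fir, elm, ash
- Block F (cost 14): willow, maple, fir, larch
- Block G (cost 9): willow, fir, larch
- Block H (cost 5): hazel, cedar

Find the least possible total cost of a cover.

B, E together cover every item (B ∪ E = {willow, hazel, alder, maple, fir, larch, elm, ash, cedar}); total cost 4 + 5 = 9.
No covering selection has total cost below 9.

9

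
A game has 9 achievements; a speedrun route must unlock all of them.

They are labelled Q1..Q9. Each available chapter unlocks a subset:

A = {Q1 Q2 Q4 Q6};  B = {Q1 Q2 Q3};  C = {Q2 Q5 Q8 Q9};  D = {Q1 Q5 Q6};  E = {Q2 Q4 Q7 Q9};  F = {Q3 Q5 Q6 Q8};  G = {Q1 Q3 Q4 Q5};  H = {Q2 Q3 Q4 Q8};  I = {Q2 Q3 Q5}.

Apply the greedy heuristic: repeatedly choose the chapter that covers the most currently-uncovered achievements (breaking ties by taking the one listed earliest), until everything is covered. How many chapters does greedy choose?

4

Greedy: pick A (covers 4 new) → pick C (covers 3 new) → pick B (covers 1 new) → pick E (covers 1 new). Total picks: 4.
(The true minimum cover uses only 3 chapters, so greedy is not optimal here.)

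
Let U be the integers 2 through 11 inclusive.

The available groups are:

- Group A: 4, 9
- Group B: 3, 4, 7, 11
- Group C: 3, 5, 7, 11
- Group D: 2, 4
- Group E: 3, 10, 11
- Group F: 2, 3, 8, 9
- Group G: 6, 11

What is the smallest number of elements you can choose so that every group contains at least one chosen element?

The 3 elements {4, 9, 11} hit every group.
No choice of 2 elements meets every group, so 3 is the minimum.

3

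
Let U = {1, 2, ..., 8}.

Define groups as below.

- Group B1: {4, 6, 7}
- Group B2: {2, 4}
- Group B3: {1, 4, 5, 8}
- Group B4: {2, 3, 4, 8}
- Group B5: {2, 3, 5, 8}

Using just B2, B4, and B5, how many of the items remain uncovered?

3

Union of B2, B4, B5 = {2, 3, 4, 5, 8}.
Not covered: 1, 6, 7 — 3 items.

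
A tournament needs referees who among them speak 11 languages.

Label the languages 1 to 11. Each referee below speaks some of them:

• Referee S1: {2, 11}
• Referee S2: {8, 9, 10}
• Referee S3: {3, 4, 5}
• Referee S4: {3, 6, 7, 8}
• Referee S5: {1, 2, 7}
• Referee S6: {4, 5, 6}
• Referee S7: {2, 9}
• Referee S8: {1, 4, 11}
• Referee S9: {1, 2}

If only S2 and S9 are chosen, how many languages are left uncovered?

6

Union of S2, S9 = {1, 2, 8, 9, 10}.
Not covered: 3, 4, 5, 6, 7, 11 — 6 languages.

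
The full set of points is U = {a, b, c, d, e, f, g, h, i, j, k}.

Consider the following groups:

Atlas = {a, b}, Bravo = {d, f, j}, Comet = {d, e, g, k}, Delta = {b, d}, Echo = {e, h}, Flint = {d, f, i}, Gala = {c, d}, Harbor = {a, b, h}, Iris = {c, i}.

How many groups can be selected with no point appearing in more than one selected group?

Atlas, Bravo, Echo, Iris are pairwise disjoint (Atlas={a,b}; Bravo={d,f,j}; Echo={e,h}; Iris={c,i}).
Every remaining group overlaps one of these, and no 5 of the listed groups are pairwise disjoint, so 4 is the maximum.

4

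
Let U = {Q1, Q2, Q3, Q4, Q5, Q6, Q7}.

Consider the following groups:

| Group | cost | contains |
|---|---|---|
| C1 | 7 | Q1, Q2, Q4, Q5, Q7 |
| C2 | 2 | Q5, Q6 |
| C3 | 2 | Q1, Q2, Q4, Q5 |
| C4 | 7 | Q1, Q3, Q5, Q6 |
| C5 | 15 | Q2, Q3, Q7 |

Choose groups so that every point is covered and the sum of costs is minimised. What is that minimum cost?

14

C1, C4 together cover every point (C1 ∪ C4 = {Q1, Q2, Q3, Q4, Q5, Q6, Q7}); total cost 7 + 7 = 14.
The greedy pick C3, C2, C1, C4 costs 18; no covering selection beats 14.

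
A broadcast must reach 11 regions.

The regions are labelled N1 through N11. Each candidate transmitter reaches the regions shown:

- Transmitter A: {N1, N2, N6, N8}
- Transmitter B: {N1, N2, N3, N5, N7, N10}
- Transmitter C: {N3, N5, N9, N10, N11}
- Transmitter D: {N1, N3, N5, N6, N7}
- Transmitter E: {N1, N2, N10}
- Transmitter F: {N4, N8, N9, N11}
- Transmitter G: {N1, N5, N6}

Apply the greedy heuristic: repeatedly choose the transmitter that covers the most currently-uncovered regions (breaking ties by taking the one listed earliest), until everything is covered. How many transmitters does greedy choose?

3

Greedy: pick B (covers 6 new) → pick F (covers 4 new) → pick A (covers 1 new). Total picks: 3.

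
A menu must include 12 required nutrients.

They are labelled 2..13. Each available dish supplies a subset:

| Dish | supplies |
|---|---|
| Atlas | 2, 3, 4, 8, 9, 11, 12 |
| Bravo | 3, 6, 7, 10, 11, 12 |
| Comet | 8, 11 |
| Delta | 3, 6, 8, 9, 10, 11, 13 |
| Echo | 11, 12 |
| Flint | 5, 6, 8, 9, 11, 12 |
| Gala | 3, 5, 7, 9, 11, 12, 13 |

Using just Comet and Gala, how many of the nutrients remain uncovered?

Union of Comet, Gala = {3, 5, 7, 8, 9, 11, 12, 13}.
Not covered: 2, 4, 6, 10 — 4 nutrients.

4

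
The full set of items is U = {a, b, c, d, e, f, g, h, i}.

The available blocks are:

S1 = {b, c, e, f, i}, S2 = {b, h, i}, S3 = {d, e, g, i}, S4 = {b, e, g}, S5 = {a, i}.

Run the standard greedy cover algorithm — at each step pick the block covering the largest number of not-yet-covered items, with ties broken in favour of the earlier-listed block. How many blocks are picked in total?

Greedy: pick S1 (covers 5 new) → pick S3 (covers 2 new) → pick S2 (covers 1 new) → pick S5 (covers 1 new). Total picks: 4.

4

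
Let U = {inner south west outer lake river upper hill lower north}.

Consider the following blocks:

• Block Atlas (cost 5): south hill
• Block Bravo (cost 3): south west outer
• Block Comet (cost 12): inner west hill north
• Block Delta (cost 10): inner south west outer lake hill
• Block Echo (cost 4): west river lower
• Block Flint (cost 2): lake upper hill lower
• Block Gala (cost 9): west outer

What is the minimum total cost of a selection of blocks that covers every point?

Bravo, Comet, Echo, Flint together cover every point (Bravo ∪ Comet ∪ Echo ∪ Flint = {inner, south, west, outer, lake, river, upper, hill, lower, north}); total cost 3 + 12 + 4 + 2 = 21.
No covering selection has total cost below 21.

21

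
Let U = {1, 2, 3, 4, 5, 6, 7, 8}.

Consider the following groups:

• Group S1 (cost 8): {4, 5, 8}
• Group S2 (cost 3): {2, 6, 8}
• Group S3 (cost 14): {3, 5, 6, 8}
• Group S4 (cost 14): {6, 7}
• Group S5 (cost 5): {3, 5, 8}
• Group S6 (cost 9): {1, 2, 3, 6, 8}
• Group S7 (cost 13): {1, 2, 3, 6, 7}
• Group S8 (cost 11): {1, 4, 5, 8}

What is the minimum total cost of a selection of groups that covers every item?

S1, S7 together cover every item (S1 ∪ S7 = {1, 2, 3, 4, 5, 6, 7, 8}); total cost 8 + 13 = 21.
The greedy pick S2, S5, S8, S7 costs 32; no covering selection beats 21.

21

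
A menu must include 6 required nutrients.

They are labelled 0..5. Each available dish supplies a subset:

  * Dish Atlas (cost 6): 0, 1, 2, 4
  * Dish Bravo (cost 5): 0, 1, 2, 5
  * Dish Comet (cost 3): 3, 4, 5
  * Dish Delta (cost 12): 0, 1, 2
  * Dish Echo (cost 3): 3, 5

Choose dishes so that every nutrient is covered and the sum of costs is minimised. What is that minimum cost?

Bravo, Comet together cover every nutrient (Bravo ∪ Comet = {0, 1, 2, 3, 4, 5}); total cost 5 + 3 = 8.
No covering selection has total cost below 8.

8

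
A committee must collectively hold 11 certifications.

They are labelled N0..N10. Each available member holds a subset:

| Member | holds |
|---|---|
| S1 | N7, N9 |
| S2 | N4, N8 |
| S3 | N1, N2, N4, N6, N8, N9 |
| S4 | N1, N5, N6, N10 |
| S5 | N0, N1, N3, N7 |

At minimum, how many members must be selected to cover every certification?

3

Take {S3, S4, S5}. Their union is {N0, N1, N2, N3, N4, N5, N6, N7, N8, N9, N10}, which is all 11 certifications.
Only S5 contains N0, so S5 is forced; the remaining 7 certifications need at least 2 more members (each remaining member adds at most 5) — so at least 3 members are needed, and 3 is optimal.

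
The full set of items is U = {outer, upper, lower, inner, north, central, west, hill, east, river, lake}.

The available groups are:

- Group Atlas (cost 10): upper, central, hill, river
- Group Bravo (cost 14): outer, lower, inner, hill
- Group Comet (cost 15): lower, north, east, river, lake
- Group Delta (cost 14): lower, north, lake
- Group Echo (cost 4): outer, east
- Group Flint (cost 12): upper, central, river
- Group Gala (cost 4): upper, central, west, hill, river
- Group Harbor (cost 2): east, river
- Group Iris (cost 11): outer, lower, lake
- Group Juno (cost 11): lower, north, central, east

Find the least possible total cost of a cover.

33

Bravo, Comet, Gala together cover every item (Bravo ∪ Comet ∪ Gala = {outer, upper, lower, inner, north, central, west, hill, east, river, lake}); total cost 14 + 15 + 4 = 33.
The greedy pick Gala, Echo, Delta, Bravo costs 36; no covering selection beats 33.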